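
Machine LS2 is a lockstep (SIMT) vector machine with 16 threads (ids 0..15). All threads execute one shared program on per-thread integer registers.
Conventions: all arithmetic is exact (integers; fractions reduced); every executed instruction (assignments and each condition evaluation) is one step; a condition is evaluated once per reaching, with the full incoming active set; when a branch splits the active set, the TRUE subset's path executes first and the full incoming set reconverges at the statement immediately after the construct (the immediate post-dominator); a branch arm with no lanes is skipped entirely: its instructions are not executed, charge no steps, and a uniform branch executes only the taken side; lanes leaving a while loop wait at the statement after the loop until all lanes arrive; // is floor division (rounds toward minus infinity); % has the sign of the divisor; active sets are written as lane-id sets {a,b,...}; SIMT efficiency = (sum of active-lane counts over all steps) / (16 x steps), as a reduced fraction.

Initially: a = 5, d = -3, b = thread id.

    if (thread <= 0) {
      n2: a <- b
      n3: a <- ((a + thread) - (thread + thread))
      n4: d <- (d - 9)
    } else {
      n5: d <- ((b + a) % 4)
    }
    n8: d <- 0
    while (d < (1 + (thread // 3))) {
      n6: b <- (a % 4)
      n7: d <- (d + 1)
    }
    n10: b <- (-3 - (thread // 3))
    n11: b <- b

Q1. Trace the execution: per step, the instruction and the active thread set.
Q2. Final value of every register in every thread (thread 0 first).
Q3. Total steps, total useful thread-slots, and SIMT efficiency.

step 0: eval (thread <= 0)           {0,1,2,3,4,5,6,7,8,9,10,11,12,13,14,15}
step 1: a <- b                       {0}
step 2: a <- ((a + thread) - (thread + thread)) {0}
step 3: d <- (d - 9)                 {0}
step 4: d <- ((b + a) % 4)           {1,2,3,4,5,6,7,8,9,10,11,12,13,14,15}
step 5: d <- 0                       {0,1,2,3,4,5,6,7,8,9,10,11,12,13,14,15}
step 6: eval (d < (1 + (thread // 3))) {0,1,2,3,4,5,6,7,8,9,10,11,12,13,14,15}
step 7: b <- (a % 4)                 {0,1,2,3,4,5,6,7,8,9,10,11,12,13,14,15}
step 8: d <- (d + 1)                 {0,1,2,3,4,5,6,7,8,9,10,11,12,13,14,15}
step 9: eval (d < (1 + (thread // 3))) {0,1,2,3,4,5,6,7,8,9,10,11,12,13,14,15}
step 10: b <- (a % 4)                 {3,4,5,6,7,8,9,10,11,12,13,14,15}
step 11: d <- (d + 1)                 {3,4,5,6,7,8,9,10,11,12,13,14,15}
step 12: eval (d < (1 + (thread // 3))) {3,4,5,6,7,8,9,10,11,12,13,14,15}
step 13: b <- (a % 4)                 {6,7,8,9,10,11,12,13,14,15}
step 14: d <- (d + 1)                 {6,7,8,9,10,11,12,13,14,15}
step 15: eval (d < (1 + (thread // 3))) {6,7,8,9,10,11,12,13,14,15}
step 16: b <- (a % 4)                 {9,10,11,12,13,14,15}
step 17: d <- (d + 1)                 {9,10,11,12,13,14,15}
step 18: eval (d < (1 + (thread // 3))) {9,10,11,12,13,14,15}
step 19: b <- (a % 4)                 {12,13,14,15}
step 20: d <- (d + 1)                 {12,13,14,15}
step 21: eval (d < (1 + (thread // 3))) {12,13,14,15}
step 22: b <- (a % 4)                 {15}
step 23: d <- (d + 1)                 {15}
step 24: eval (d < (1 + (thread // 3))) {15}
step 25: b <- (-3 - (thread // 3))    {0,1,2,3,4,5,6,7,8,9,10,11,12,13,14,15}
step 26: b <- b                       {0,1,2,3,4,5,6,7,8,9,10,11,12,13,14,15}

Answer: 27 steps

a: 0,5,5,5,5,5,5,5,5,5,5,5,5,5,5,5
d: 1,1,1,2,2,2,3,3,3,4,4,4,5,5,5,6
b: -3,-3,-3,-4,-4,-4,-5,-5,-5,-6,-6,-6,-7,-7,-7,-8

steps = 27; useful = 251; efficiency = 251/432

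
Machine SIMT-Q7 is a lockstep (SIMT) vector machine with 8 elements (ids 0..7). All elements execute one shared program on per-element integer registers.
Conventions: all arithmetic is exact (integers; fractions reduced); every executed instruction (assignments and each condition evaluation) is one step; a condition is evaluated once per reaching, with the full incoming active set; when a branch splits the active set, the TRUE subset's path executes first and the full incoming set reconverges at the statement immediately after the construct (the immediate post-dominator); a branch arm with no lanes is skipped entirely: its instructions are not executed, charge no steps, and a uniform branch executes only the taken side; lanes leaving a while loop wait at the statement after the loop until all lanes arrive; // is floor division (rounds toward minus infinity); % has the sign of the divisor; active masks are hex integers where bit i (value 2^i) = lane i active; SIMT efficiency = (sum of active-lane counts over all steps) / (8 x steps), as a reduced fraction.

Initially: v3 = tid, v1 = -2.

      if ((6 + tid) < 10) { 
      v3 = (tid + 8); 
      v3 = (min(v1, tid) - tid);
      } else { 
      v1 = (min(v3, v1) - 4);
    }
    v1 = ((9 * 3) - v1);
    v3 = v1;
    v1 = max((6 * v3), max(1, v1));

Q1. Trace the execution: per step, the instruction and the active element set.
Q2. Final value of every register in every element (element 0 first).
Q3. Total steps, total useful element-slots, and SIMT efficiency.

step 0: eval ((6 + tid) < 10)        0xff
step 1: v3 <- (tid + 8)              0x0f
step 2: v3 <- (min(v1, tid) - tid)   0x0f
step 3: v1 <- (min(v3, v1) - 4)      0xf0
step 4: v1 <- ((9 * 3) - v1)         0xff
step 5: v3 <- v1                     0xff
step 6: v1 <- max((6 * v3), max(1, v1)) 0xff

Answer: 7 steps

v3: 29,29,29,29,33,33,33,33
v1: 174,174,174,174,198,198,198,198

steps = 7; useful = 44; efficiency = 44/56 = 11/14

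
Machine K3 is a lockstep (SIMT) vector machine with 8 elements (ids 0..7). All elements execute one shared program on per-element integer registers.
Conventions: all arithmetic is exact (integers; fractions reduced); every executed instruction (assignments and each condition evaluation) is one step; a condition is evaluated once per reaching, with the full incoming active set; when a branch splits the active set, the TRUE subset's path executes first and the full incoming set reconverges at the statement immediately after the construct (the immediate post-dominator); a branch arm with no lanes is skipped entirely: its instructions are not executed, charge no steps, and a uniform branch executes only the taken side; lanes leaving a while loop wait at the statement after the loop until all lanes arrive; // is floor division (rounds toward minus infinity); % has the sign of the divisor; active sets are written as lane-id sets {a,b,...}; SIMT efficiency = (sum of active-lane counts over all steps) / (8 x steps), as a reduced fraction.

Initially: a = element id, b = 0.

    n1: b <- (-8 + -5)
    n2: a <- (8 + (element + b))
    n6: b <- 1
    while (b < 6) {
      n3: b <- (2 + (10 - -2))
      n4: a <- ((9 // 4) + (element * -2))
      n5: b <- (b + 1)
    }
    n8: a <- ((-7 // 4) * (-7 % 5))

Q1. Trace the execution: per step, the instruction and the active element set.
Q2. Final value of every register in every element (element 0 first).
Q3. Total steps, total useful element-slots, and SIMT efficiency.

step 0: b <- (-8 + -5)               {0,1,2,3,4,5,6,7}
step 1: a <- (8 + (element + b))     {0,1,2,3,4,5,6,7}
step 2: b <- 1                       {0,1,2,3,4,5,6,7}
step 3: eval (b < 6)                 {0,1,2,3,4,5,6,7}
step 4: b <- (2 + (10 - -2))         {0,1,2,3,4,5,6,7}
step 5: a <- ((9 // 4) + (element * -2)) {0,1,2,3,4,5,6,7}
step 6: b <- (b + 1)                 {0,1,2,3,4,5,6,7}
step 7: eval (b < 6)                 {0,1,2,3,4,5,6,7}
step 8: a <- ((-7 // 4) * (-7 % 5))  {0,1,2,3,4,5,6,7}

Answer: 9 steps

a: -6,-6,-6,-6,-6,-6,-6,-6
b: 15,15,15,15,15,15,15,15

steps = 9; useful = 72; efficiency = 72/72 = 1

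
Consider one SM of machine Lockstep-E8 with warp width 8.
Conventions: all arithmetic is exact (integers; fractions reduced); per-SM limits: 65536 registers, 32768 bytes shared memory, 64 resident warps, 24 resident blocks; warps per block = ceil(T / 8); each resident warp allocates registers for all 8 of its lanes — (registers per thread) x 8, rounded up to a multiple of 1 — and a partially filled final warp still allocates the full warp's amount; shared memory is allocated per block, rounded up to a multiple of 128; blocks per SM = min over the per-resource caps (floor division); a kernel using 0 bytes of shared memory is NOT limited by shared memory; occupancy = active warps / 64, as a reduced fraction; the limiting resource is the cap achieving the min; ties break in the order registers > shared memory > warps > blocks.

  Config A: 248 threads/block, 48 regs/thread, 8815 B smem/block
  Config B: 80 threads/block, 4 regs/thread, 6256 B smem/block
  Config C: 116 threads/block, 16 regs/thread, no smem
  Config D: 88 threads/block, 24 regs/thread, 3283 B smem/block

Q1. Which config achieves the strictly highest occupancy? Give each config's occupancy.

occupancies: A 31/32, B 25/32, C 15/16, D 55/64

Answer: A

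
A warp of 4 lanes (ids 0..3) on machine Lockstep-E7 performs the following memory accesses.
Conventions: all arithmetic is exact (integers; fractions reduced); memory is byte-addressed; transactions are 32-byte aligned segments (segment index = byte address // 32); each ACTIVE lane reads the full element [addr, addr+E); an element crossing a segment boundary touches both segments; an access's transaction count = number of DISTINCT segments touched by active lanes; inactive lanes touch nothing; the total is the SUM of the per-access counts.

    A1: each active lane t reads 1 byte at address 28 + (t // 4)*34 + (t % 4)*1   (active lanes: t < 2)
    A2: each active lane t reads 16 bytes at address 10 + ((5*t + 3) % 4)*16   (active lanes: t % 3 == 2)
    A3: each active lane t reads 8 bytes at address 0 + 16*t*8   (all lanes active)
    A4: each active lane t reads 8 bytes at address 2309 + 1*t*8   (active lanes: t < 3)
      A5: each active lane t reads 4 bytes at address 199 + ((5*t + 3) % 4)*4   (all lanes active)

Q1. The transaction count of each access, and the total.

A1: 1 transaction
A2: 2 transactions
A3: 4 transactions
A4: 1 transaction
A5: 1 transaction

Answer: 1,2,4,1,1; total 9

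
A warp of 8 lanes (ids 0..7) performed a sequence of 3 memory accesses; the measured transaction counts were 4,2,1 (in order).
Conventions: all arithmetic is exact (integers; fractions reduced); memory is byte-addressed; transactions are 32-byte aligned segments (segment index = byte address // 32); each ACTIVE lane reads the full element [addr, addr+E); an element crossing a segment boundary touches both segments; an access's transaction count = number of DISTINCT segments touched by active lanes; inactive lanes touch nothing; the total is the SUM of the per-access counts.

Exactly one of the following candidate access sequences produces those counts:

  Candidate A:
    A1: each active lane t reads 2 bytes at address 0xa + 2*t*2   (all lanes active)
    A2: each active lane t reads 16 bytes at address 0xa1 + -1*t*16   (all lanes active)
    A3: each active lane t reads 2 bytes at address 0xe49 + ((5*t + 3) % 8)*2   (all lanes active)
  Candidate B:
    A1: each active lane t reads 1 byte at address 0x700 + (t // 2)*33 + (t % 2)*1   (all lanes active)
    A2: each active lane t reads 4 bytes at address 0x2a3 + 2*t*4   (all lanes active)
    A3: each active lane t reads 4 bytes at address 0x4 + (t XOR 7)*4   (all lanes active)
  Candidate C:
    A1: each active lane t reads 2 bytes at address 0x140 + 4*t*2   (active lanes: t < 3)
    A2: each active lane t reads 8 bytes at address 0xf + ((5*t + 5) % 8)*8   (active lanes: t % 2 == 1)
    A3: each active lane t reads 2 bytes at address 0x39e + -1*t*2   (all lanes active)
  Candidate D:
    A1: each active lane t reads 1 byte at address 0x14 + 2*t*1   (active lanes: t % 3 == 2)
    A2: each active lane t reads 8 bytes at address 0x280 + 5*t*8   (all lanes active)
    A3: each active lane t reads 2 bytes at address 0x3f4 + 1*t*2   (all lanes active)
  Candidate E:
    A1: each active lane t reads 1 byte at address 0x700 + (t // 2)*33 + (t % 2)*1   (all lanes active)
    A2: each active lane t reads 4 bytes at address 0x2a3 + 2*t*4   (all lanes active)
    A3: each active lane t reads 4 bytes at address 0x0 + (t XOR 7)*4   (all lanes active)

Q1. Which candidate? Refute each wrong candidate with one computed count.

A: A1 gives 2 transactions, not 4
B: A3 gives 2 transactions, not 1
C: A1 gives 1 transaction, not 4
D: A1 gives 1 transaction, not 4
E: all counts match (4,2,1)

Answer: E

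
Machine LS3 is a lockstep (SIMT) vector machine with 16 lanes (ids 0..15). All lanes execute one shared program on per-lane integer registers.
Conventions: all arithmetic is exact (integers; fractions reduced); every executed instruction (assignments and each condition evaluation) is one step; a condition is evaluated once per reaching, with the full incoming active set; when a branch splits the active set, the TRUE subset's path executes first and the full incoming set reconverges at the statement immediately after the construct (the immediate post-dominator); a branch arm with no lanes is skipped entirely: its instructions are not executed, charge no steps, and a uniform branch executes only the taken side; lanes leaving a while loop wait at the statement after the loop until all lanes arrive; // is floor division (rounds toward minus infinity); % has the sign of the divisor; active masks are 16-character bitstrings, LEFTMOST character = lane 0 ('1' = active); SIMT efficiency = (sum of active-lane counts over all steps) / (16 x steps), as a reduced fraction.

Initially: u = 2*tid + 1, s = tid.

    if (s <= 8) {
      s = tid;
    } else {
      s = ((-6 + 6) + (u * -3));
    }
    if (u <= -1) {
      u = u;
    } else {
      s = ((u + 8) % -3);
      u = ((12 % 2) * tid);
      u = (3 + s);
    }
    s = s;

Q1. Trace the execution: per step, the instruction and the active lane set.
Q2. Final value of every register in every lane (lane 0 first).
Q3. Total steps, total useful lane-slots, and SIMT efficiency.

step 0: eval (s <= 8)                1111111111111111
step 1: s <- tid                     1111111110000000
step 2: s <- ((-6 + 6) + (u * -3))   0000000001111111
step 3: eval (u <= -1)               1111111111111111
step 4: s <- ((u + 8) % -3)          1111111111111111
step 5: u <- ((12 % 2) * tid)        1111111111111111
step 6: u <- (3 + s)                 1111111111111111
step 7: s <- s                       1111111111111111

Answer: 8 steps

u: 3,2,1,3,2,1,3,2,1,3,2,1,3,2,1,3
s: 0,-1,-2,0,-1,-2,0,-1,-2,0,-1,-2,0,-1,-2,0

steps = 8; useful = 112; efficiency = 112/128 = 7/8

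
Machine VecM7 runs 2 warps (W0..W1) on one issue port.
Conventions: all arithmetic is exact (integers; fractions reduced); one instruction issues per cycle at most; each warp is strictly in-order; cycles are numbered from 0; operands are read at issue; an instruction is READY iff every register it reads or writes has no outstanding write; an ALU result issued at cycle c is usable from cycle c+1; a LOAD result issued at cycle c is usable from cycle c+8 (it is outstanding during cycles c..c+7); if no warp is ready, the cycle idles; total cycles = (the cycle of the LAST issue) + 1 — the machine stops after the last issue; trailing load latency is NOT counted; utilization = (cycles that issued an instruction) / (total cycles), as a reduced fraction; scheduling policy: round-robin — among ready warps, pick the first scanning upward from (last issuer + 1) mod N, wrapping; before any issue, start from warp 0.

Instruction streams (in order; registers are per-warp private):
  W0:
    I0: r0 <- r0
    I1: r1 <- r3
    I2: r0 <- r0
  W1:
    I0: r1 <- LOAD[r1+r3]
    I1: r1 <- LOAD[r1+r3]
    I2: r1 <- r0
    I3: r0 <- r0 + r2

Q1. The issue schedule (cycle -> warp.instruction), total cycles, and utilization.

cycle 0: W0.I0
cycle 1: W1.I0
cycle 2: W0.I1
cycle 3: W0.I2
cycle 4: idle
cycle 5: idle
cycle 6: idle
cycle 7: idle
cycle 8: idle
cycle 9: W1.I1
cycle 10: idle
cycle 11: idle
cycle 12: idle
cycle 13: idle
cycle 14: idle
cycle 15: idle
cycle 16: idle
cycle 17: W1.I2
cycle 18: W1.I3

Answer: 19 cycles, utilization 7/19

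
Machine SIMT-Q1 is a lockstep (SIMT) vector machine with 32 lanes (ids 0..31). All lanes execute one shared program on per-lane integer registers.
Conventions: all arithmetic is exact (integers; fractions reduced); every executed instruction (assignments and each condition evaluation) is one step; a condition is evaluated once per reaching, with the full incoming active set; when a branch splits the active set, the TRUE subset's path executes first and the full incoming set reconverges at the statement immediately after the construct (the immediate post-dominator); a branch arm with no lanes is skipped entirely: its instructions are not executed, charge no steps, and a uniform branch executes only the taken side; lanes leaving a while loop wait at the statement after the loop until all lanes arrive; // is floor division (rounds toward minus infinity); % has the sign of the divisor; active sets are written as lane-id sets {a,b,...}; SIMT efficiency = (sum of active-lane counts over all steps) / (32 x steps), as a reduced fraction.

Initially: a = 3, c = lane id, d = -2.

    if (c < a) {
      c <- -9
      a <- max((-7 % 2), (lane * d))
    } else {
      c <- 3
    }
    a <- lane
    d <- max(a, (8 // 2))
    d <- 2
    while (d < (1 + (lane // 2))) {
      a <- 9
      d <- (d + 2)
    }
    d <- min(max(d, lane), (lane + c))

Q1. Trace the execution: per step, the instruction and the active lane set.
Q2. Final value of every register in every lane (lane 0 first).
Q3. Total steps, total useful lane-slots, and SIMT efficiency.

step 0: eval (c < a)                 {0,1,2,3,4,5,6,7,8,9,10,11,12,13,14,15,16,17,18,19,20,21,22,23,24,25,26,27,28,29,30,31}
step 1: c <- -9                      {0,1,2}
step 2: a <- max((-7 % 2), (lane * d)) {0,1,2}
step 3: c <- 3                       {3,4,5,6,7,8,9,10,11,12,13,14,15,16,17,18,19,20,21,22,23,24,25,26,27,28,29,30,31}
step 4: a <- lane                    {0,1,2,3,4,5,6,7,8,9,10,11,12,13,14,15,16,17,18,19,20,21,22,23,24,25,26,27,28,29,30,31}
step 5: d <- max(a, (8 // 2))        {0,1,2,3,4,5,6,7,8,9,10,11,12,13,14,15,16,17,18,19,20,21,22,23,24,25,26,27,28,29,30,31}
step 6: d <- 2                       {0,1,2,3,4,5,6,7,8,9,10,11,12,13,14,15,16,17,18,19,20,21,22,23,24,25,26,27,28,29,30,31}
step 7: eval (d < (1 + (lane // 2))) {0,1,2,3,4,5,6,7,8,9,10,11,12,13,14,15,16,17,18,19,20,21,22,23,24,25,26,27,28,29,30,31}
step 8: a <- 9                       {4,5,6,7,8,9,10,11,12,13,14,15,16,17,18,19,20,21,22,23,24,25,26,27,28,29,30,31}
step 9: d <- (d + 2)                 {4,5,6,7,8,9,10,11,12,13,14,15,16,17,18,19,20,21,22,23,24,25,26,27,28,29,30,31}
step 10: eval (d < (1 + (lane // 2))) {4,5,6,7,8,9,10,11,12,13,14,15,16,17,18,19,20,21,22,23,24,25,26,27,28,29,30,31}
step 11: a <- 9                       {8,9,10,11,12,13,14,15,16,17,18,19,20,21,22,23,24,25,26,27,28,29,30,31}
step 12: d <- (d + 2)                 {8,9,10,11,12,13,14,15,16,17,18,19,20,21,22,23,24,25,26,27,28,29,30,31}
step 13: eval (d < (1 + (lane // 2))) {8,9,10,11,12,13,14,15,16,17,18,19,20,21,22,23,24,25,26,27,28,29,30,31}
step 14: a <- 9                       {12,13,14,15,16,17,18,19,20,21,22,23,24,25,26,27,28,29,30,31}
step 15: d <- (d + 2)                 {12,13,14,15,16,17,18,19,20,21,22,23,24,25,26,27,28,29,30,31}
step 16: eval (d < (1 + (lane // 2))) {12,13,14,15,16,17,18,19,20,21,22,23,24,25,26,27,28,29,30,31}
step 17: a <- 9                       {16,17,18,19,20,21,22,23,24,25,26,27,28,29,30,31}
step 18: d <- (d + 2)                 {16,17,18,19,20,21,22,23,24,25,26,27,28,29,30,31}
step 19: eval (d < (1 + (lane // 2))) {16,17,18,19,20,21,22,23,24,25,26,27,28,29,30,31}
step 20: a <- 9                       {20,21,22,23,24,25,26,27,28,29,30,31}
step 21: d <- (d + 2)                 {20,21,22,23,24,25,26,27,28,29,30,31}
step 22: eval (d < (1 + (lane // 2))) {20,21,22,23,24,25,26,27,28,29,30,31}
step 23: a <- 9                       {24,25,26,27,28,29,30,31}
step 24: d <- (d + 2)                 {24,25,26,27,28,29,30,31}
step 25: eval (d < (1 + (lane // 2))) {24,25,26,27,28,29,30,31}
step 26: a <- 9                       {28,29,30,31}
step 27: d <- (d + 2)                 {28,29,30,31}
step 28: eval (d < (1 + (lane // 2))) {28,29,30,31}
step 29: d <- min(max(d, lane), (lane + c)) {0,1,2,3,4,5,6,7,8,9,10,11,12,13,14,15,16,17,18,19,20,21,22,23,24,25,26,27,28,29,30,31}

Answer: 30 steps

a: 0,1,2,3,9,9,9,9,9,9,9,9,9,9,9,9,9,9,9,9,9,9,9,9,9,9,9,9,9,9,9,9
c: -9,-9,-9,3,3,3,3,3,3,3,3,3,3,3,3,3,3,3,3,3,3,3,3,3,3,3,3,3,3,3,3,3
d: -9,-8,-7,3,4,5,6,7,8,9,10,11,12,13,14,15,16,17,18,19,20,21,22,23,24,25,26,27,28,29,30,31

steps = 30; useful = 563; efficiency = 563/960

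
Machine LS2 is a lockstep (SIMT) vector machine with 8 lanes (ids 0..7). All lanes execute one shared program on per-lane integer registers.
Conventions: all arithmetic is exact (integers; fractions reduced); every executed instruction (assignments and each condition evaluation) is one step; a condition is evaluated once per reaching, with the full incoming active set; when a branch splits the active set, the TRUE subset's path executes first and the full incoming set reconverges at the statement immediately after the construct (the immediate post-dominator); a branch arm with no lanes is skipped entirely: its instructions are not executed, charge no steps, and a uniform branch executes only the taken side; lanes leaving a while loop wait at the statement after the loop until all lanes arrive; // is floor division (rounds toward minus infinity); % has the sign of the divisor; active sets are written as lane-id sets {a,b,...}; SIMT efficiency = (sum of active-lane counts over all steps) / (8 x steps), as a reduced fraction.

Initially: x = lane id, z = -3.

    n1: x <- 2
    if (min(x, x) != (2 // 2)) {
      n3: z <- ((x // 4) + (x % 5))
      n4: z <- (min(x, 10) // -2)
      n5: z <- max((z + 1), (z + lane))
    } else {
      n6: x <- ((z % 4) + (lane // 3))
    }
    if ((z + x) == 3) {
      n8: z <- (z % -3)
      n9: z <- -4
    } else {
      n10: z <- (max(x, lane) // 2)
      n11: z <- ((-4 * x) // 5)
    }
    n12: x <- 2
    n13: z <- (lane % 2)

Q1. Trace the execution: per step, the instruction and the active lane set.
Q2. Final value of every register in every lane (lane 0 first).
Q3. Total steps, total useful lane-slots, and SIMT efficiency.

step 0: x <- 2                       {0,1,2,3,4,5,6,7}
step 1: eval (min(x, x) != (2 // 2)) {0,1,2,3,4,5,6,7}
step 2: z <- ((x // 4) + (x % 5))    {0,1,2,3,4,5,6,7}
step 3: z <- (min(x, 10) // -2)      {0,1,2,3,4,5,6,7}
step 4: z <- max((z + 1), (z + lane)) {0,1,2,3,4,5,6,7}
step 5: eval ((z + x) == 3)          {0,1,2,3,4,5,6,7}
step 6: z <- (z % -3)                {2}
step 7: z <- -4                      {2}
step 8: z <- (max(x, lane) // 2)     {0,1,3,4,5,6,7}
step 9: z <- ((-4 * x) // 5)         {0,1,3,4,5,6,7}
step 10: x <- 2                       {0,1,2,3,4,5,6,7}
step 11: z <- (lane % 2)              {0,1,2,3,4,5,6,7}

Answer: 12 steps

x: 2,2,2,2,2,2,2,2
z: 0,1,0,1,0,1,0,1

steps = 12; useful = 80; efficiency = 80/96 = 5/6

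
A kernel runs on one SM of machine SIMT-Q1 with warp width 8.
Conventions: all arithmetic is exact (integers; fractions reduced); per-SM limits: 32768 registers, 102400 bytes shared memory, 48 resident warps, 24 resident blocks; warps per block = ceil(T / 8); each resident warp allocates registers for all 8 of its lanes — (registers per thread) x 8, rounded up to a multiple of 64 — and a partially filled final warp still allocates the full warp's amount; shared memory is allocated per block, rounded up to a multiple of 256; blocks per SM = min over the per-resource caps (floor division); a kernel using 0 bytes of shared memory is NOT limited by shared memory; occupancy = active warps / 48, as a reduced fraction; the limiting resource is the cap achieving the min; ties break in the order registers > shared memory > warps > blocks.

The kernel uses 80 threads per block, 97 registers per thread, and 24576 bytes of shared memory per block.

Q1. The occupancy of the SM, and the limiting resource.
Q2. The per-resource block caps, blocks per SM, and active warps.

Answer: occupancy 5/8, limited by registers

registers: 3 blocks
shared memory: 4 blocks
warps: 4 blocks
blocks: 24 blocks

Answer: 3 blocks, 30 active warps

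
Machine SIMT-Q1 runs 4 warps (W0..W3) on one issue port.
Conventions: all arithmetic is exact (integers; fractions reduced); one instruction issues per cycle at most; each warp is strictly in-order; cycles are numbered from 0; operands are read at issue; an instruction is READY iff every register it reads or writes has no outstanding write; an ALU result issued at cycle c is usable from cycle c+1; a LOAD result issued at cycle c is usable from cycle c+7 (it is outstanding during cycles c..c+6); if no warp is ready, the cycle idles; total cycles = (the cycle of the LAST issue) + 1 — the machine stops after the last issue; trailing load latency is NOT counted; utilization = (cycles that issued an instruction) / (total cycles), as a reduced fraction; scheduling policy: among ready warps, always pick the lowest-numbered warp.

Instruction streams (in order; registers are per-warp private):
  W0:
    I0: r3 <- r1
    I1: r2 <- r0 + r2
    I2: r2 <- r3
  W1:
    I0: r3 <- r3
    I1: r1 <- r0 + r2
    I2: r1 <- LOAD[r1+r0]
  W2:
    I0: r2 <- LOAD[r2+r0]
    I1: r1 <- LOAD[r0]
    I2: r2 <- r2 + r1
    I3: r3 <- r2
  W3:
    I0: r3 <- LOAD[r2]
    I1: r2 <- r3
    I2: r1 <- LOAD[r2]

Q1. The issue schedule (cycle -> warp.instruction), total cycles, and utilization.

cycle 0: W0.I0
cycle 1: W0.I1
cycle 2: W0.I2
cycle 3: W1.I0
cycle 4: W1.I1
cycle 5: W1.I2
cycle 6: W2.I0
cycle 7: W2.I1
cycle 8: W3.I0
cycle 9: idle
cycle 10: idle
cycle 11: idle
cycle 12: idle
cycle 13: idle
cycle 14: W2.I2
cycle 15: W2.I3
cycle 16: W3.I1
cycle 17: W3.I2

Answer: 18 cycles, utilization 13/18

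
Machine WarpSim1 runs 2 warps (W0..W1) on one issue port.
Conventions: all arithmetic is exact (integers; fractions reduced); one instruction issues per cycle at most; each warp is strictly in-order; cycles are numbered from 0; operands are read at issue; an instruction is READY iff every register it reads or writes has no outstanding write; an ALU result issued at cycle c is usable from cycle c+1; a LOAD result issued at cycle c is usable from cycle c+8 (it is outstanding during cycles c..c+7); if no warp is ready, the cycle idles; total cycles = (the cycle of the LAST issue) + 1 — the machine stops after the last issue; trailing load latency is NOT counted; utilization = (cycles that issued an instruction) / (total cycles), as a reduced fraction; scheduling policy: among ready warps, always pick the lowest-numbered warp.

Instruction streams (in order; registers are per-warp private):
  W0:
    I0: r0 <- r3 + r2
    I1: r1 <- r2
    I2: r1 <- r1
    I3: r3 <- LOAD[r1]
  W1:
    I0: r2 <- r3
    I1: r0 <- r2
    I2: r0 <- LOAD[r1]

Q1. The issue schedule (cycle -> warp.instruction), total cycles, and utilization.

cycle 0: W0.I0
cycle 1: W0.I1
cycle 2: W0.I2
cycle 3: W0.I3
cycle 4: W1.I0
cycle 5: W1.I1
cycle 6: W1.I2

Answer: 7 cycles, utilization 1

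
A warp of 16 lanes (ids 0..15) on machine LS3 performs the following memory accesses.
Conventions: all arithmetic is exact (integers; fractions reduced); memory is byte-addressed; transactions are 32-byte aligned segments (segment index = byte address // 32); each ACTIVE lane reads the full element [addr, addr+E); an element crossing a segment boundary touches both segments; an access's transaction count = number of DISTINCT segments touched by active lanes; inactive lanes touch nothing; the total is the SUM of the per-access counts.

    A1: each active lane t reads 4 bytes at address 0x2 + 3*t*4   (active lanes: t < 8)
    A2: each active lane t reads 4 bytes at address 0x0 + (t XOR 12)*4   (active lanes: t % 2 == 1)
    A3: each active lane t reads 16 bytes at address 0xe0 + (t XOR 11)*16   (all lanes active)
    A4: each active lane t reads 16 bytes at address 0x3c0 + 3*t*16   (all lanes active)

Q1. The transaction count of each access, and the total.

A1: 3 transactions
A2: 2 transactions
A3: 8 transactions
A4: 16 transactions

Answer: 3,2,8,16; total 29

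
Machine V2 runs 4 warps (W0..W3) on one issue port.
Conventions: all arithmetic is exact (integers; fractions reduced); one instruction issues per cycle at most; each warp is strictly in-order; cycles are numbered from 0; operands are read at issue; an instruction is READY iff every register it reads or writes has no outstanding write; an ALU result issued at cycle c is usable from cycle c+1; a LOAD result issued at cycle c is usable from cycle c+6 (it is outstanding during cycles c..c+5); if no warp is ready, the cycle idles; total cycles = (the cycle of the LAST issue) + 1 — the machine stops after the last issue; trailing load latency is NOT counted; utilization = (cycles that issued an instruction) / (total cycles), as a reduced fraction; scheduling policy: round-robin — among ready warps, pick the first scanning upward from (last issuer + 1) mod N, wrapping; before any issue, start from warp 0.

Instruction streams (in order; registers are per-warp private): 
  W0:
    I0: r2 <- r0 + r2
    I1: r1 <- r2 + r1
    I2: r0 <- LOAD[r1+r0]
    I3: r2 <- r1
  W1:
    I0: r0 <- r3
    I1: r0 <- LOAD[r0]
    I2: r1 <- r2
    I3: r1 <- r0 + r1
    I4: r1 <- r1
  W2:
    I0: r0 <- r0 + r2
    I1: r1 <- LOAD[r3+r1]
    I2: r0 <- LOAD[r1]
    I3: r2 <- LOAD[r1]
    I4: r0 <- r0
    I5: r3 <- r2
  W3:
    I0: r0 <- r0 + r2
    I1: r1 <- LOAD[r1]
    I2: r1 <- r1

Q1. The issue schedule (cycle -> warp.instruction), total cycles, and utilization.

cycle 0: W0.I0
cycle 1: W1.I0
cycle 2: W2.I0
cycle 3: W3.I0
cycle 4: W0.I1
cycle 5: W1.I1
cycle 6: W2.I1
cycle 7: W3.I1
cycle 8: W0.I2
cycle 9: W1.I2
cycle 10: W0.I3
cycle 11: W1.I3
cycle 12: W2.I2
cycle 13: W3.I2
cycle 14: W1.I4
cycle 15: W2.I3
cycle 16: idle
cycle 17: idle
cycle 18: W2.I4
cycle 19: idle
cycle 20: idle
cycle 21: W2.I5

Answer: 22 cycles, utilization 9/11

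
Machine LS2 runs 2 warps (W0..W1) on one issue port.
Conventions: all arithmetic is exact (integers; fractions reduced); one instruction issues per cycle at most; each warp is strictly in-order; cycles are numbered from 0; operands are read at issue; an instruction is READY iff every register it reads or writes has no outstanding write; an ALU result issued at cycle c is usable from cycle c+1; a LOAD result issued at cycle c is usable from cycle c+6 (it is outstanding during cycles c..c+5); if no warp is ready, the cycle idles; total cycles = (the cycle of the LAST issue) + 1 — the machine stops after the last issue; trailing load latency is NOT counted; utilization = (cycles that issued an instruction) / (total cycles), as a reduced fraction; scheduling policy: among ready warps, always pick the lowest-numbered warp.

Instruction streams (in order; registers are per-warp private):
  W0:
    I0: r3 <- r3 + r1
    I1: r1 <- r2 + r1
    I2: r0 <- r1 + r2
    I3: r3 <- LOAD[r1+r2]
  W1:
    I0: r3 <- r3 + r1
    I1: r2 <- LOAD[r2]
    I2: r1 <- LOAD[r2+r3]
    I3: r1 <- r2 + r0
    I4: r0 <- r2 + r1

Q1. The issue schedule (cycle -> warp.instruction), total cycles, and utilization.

cycle 0: W0.I0
cycle 1: W0.I1
cycle 2: W0.I2
cycle 3: W0.I3
cycle 4: W1.I0
cycle 5: W1.I1
cycle 6: idle
cycle 7: idle
cycle 8: idle
cycle 9: idle
cycle 10: idle
cycle 11: W1.I2
cycle 12: idle
cycle 13: idle
cycle 14: idle
cycle 15: idle
cycle 16: idle
cycle 17: W1.I3
cycle 18: W1.I4

Answer: 19 cycles, utilization 9/19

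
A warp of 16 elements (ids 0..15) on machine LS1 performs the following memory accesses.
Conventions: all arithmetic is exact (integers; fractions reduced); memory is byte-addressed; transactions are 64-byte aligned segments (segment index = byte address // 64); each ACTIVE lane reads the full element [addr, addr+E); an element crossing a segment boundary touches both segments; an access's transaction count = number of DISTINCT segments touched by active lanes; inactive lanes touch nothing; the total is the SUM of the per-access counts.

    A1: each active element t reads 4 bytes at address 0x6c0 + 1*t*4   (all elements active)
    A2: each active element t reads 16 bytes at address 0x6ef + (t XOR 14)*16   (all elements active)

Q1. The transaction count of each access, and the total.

A1: 1 transaction
A2: 5 transactions

Answer: 1,5; total 6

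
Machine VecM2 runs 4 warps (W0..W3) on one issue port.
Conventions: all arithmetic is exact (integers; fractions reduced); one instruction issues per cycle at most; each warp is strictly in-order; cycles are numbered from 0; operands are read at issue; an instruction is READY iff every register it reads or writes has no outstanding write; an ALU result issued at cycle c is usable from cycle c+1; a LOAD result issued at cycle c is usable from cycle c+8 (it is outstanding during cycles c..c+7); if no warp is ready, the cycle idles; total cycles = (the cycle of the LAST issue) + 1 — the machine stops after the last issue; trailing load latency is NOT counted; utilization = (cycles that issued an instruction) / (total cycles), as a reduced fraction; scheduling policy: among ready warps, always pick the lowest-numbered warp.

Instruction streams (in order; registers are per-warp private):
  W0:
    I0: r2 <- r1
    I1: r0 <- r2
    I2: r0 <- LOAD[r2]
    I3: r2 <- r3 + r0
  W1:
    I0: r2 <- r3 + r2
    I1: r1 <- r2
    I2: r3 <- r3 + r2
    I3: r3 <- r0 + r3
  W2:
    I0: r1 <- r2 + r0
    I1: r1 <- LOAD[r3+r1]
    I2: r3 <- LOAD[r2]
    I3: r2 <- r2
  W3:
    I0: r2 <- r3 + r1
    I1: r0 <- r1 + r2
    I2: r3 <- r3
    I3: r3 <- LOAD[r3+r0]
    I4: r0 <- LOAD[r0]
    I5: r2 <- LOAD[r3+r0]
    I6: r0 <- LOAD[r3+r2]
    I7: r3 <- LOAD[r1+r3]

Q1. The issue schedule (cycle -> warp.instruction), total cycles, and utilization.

cycle 0: W0.I0
cycle 1: W0.I1
cycle 2: W0.I2
cycle 3: W1.I0
cycle 4: W1.I1
cycle 5: W1.I2
cycle 6: W1.I3
cycle 7: W2.I0
cycle 8: W2.I1
cycle 9: W2.I2
cycle 10: W0.I3
cycle 11: W2.I3
cycle 12: W3.I0
cycle 13: W3.I1
cycle 14: W3.I2
cycle 15: W3.I3
cycle 16: W3.I4
cycle 17: idle
cycle 18: idle
cycle 19: idle
cycle 20: idle
cycle 21: idle
cycle 22: idle
cycle 23: idle
cycle 24: W3.I5
cycle 25: idle
cycle 26: idle
cycle 27: idle
cycle 28: idle
cycle 29: idle
cycle 30: idle
cycle 31: idle
cycle 32: W3.I6
cycle 33: W3.I7

Answer: 34 cycles, utilization 10/17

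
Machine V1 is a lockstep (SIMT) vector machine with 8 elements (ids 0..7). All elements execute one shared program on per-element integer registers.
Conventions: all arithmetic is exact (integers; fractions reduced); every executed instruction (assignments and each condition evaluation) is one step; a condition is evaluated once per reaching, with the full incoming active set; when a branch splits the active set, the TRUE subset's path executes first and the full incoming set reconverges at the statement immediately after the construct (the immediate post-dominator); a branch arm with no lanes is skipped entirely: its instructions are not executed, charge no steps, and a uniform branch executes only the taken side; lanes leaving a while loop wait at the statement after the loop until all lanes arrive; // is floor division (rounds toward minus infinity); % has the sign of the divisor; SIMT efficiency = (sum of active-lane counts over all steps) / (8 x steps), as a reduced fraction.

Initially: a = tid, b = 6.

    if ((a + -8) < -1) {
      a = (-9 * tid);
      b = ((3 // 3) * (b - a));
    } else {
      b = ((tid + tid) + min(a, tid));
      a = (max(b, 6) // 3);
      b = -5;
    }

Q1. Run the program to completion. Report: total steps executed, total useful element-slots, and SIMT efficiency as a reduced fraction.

Answer: 6 steps, 25 useful, 25/48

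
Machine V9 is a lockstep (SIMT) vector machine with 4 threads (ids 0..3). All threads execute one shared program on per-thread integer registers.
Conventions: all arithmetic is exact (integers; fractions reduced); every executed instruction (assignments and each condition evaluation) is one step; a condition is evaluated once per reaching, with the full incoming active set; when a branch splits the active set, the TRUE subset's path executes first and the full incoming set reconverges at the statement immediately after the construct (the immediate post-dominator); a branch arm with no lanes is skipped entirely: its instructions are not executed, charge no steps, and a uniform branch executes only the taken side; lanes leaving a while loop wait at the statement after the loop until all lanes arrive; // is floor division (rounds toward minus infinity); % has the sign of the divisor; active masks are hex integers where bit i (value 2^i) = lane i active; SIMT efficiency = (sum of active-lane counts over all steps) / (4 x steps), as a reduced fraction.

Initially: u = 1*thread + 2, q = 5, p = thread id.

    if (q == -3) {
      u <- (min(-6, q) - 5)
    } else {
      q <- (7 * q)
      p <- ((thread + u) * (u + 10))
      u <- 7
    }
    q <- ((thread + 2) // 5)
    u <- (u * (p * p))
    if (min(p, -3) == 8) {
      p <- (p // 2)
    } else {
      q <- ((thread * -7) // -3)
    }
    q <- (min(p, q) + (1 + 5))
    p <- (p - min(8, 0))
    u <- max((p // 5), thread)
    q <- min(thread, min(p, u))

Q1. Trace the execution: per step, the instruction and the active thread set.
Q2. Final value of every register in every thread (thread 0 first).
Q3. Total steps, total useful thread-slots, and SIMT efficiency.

step 0: eval (q == -3)               0xf
step 1: q <- (7 * q)                 0xf
step 2: p <- ((thread + u) * (u + 10)) 0xf
step 3: u <- 7                       0xf
step 4: q <- ((thread + 2) // 5)     0xf
step 5: u <- (u * (p * p))           0xf
step 6: eval (min(p, -3) == 8)       0xf
step 7: q <- ((thread * -7) // -3)   0xf
step 8: q <- (min(p, q) + (1 + 5))   0xf
step 9: p <- (p - min(8, 0))         0xf
step 10: u <- max((p // 5), thread)   0xf
step 11: q <- min(thread, min(p, u))  0xf

Answer: 12 steps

u: 4,10,16,24
q: 0,1,2,3
p: 24,52,84,120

steps = 12; useful = 48; efficiency = 48/48 = 1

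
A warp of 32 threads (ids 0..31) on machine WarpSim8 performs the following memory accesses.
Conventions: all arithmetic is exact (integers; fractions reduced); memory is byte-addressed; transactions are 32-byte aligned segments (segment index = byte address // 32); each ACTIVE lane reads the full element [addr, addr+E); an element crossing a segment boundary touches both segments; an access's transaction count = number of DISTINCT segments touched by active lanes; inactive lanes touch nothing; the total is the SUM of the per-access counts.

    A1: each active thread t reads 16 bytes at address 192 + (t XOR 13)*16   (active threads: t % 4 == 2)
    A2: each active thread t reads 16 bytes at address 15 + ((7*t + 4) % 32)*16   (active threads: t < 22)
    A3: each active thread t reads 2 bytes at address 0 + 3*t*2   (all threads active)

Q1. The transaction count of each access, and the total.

A1: 8 transactions
A2: 17 transactions
A3: 6 transactions

Answer: 8,17,6; total 31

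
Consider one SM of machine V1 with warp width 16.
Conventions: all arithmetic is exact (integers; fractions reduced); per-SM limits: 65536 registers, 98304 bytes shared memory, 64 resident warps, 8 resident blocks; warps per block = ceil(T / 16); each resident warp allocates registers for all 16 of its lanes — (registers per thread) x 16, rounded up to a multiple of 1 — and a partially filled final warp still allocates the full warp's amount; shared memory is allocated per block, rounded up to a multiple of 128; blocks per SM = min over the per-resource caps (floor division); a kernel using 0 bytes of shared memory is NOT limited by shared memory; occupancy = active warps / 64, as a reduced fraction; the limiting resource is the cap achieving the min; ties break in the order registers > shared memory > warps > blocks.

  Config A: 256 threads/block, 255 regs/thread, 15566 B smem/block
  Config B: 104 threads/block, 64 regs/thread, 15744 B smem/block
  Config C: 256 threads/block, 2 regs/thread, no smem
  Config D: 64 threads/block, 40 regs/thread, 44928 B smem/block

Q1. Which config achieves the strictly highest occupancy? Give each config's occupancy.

occupancies: A 1/4, B 21/32, C 1, D 1/8

Answer: C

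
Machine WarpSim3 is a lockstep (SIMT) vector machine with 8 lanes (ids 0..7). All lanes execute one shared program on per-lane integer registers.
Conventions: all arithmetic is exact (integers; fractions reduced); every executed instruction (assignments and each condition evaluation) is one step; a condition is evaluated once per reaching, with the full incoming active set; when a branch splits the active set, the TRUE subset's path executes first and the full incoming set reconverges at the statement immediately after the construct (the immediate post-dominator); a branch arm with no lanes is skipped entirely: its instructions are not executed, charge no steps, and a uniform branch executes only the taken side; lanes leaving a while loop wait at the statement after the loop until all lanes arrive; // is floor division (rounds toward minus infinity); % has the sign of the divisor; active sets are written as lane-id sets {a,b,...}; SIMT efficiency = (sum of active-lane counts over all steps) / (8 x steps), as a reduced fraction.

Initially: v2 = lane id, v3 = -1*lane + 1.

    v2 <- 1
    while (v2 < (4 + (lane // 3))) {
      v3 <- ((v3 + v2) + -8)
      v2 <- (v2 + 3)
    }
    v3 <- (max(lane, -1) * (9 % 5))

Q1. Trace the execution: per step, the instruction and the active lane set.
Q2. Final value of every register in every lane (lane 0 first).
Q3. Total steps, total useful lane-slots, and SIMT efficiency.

step 0: v2 <- 1                      {0,1,2,3,4,5,6,7}
step 1: eval (v2 < (4 + (lane // 3))) {0,1,2,3,4,5,6,7}
step 2: v3 <- ((v3 + v2) + -8)       {0,1,2,3,4,5,6,7}
step 3: v2 <- (v2 + 3)               {0,1,2,3,4,5,6,7}
step 4: eval (v2 < (4 + (lane // 3))) {0,1,2,3,4,5,6,7}
step 5: v3 <- ((v3 + v2) + -8)       {3,4,5,6,7}
step 6: v2 <- (v2 + 3)               {3,4,5,6,7}
step 7: eval (v2 < (4 + (lane // 3))) {3,4,5,6,7}
step 8: v3 <- (max(lane, -1) * (9 % 5)) {0,1,2,3,4,5,6,7}

Answer: 9 steps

v2: 4,4,4,7,7,7,7,7
v3: 0,4,8,12,16,20,24,28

steps = 9; useful = 63; efficiency = 63/72 = 7/8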